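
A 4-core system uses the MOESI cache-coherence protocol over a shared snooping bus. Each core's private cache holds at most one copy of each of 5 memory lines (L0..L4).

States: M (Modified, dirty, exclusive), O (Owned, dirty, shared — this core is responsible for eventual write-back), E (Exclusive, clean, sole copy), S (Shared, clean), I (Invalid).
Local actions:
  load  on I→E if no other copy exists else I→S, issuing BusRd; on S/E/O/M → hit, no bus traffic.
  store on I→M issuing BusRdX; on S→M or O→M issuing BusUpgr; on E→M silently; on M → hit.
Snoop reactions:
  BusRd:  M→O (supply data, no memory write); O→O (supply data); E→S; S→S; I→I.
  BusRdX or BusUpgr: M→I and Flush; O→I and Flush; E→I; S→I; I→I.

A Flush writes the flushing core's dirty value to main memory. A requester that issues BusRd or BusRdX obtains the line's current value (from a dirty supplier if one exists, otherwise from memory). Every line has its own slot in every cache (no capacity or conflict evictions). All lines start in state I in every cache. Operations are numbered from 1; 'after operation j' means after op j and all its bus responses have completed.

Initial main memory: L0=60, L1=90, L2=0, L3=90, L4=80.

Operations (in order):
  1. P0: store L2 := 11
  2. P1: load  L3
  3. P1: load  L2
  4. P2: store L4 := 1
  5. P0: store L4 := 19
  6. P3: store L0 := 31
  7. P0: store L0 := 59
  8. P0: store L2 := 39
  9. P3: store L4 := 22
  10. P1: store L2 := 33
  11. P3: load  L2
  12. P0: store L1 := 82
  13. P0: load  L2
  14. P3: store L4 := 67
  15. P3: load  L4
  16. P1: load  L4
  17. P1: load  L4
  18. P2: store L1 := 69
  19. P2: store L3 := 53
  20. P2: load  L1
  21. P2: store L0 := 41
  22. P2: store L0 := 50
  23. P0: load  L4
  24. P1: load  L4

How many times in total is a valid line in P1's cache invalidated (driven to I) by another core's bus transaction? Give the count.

invalidations = 2

1. P0: store L2 := 11  bus=[BusRdX]  L2: P0=M P1=I P2=I P3=I  mem[L2]=0
2. P1: load  L3  bus=[BusRd]  L3: P0=I P1=E P2=I P3=I  mem[L3]=90
3. P1: load  L2  bus=[BusRd]  L2: P0=O P1=S P2=I P3=I  mem[L2]=0
4. P2: store L4 := 1  bus=[BusRdX]  L4: P0=I P1=I P2=M P3=I  mem[L4]=80
5. P0: store L4 := 19  bus=[BusRdX,Flush]  L4: P0=M P1=I P2=I P3=I  mem[L4]=1
6. P3: store L0 := 31  bus=[BusRdX]  L0: P0=I P1=I P2=I P3=M  mem[L0]=60
7. P0: store L0 := 59  bus=[BusRdX,Flush]  L0: P0=M P1=I P2=I P3=I  mem[L0]=31
8. P0: store L2 := 39  bus=[BusUpgr]  L2: P0=M P1=I P2=I P3=I  mem[L2]=0
9. P3: store L4 := 22  bus=[BusRdX,Flush]  L4: P0=I P1=I P2=I P3=M  mem[L4]=19
10. P1: store L2 := 33  bus=[BusRdX,Flush]  L2: P0=I P1=M P2=I P3=I  mem[L2]=39
11. P3: load  L2  bus=[BusRd]  L2: P0=I P1=O P2=I P3=S  mem[L2]=39
12. P0: store L1 := 82  bus=[BusRdX]  L1: P0=M P1=I P2=I P3=I  mem[L1]=90
13. P0: load  L2  bus=[BusRd]  L2: P0=S P1=O P2=I P3=S  mem[L2]=39
14. P3: store L4 := 67  bus=[-]  L4: P0=I P1=I P2=I P3=M  mem[L4]=19
15. P3: load  L4  bus=[-]  L4: P0=I P1=I P2=I P3=M  mem[L4]=19
16. P1: load  L4  bus=[BusRd]  L4: P0=I P1=S P2=I P3=O  mem[L4]=19
17. P1: load  L4  bus=[-]  L4: P0=I P1=S P2=I P3=O  mem[L4]=19
18. P2: store L1 := 69  bus=[BusRdX,Flush]  L1: P0=I P1=I P2=M P3=I  mem[L1]=82
19. P2: store L3 := 53  bus=[BusRdX]  L3: P0=I P1=I P2=M P3=I  mem[L3]=90
20. P2: load  L1  bus=[-]  L1: P0=I P1=I P2=M P3=I  mem[L1]=82
21. P2: store L0 := 41  bus=[BusRdX,Flush]  L0: P0=I P1=I P2=M P3=I  mem[L0]=59
22. P2: store L0 := 50  bus=[-]  L0: P0=I P1=I P2=M P3=I  mem[L0]=59
23. P0: load  L4  bus=[BusRd]  L4: P0=S P1=S P2=I P3=O  mem[L4]=19
24. P1: load  L4  bus=[-]  L4: P0=S P1=S P2=I P3=O  mem[L4]=19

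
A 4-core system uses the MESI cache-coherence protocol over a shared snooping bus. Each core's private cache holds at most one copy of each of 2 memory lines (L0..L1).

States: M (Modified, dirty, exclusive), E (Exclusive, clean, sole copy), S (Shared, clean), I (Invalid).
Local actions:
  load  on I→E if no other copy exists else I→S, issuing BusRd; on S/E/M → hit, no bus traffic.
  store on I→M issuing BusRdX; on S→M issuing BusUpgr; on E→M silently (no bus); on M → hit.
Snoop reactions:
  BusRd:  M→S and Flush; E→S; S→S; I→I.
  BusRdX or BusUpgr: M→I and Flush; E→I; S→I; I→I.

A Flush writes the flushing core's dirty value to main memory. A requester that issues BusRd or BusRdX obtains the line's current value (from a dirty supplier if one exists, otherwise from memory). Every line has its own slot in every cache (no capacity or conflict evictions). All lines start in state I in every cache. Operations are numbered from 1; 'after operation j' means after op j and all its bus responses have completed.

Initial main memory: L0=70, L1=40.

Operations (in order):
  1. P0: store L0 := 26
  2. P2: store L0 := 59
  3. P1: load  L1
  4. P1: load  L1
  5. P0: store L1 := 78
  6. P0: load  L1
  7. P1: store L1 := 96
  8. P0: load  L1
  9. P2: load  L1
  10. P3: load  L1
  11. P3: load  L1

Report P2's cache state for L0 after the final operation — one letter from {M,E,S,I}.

step 1: P0: store L0 := 26  ⟶  MIII  (L0)  txn=BusRdX  M[L0]=70
step 2: P2: store L0 := 59  ⟶  IIMI  (L0)  txn=BusRdX+Flush  M[L0]=26
step 3: P1: load  L1  ⟶  IEII  (L1)  txn=BusRd  M[L1]=40
step 4: P1: load  L1  ⟶  IEII  (L1)  txn=∅  M[L1]=40
step 5: P0: store L1 := 78  ⟶  MIII  (L1)  txn=BusRdX  M[L1]=40
step 6: P0: load  L1  ⟶  MIII  (L1)  txn=∅  M[L1]=40
step 7: P1: store L1 := 96  ⟶  IMII  (L1)  txn=BusRdX+Flush  M[L1]=78
step 8: P0: load  L1  ⟶  SSII  (L1)  txn=BusRd+Flush  M[L1]=96
step 9: P2: load  L1  ⟶  SSSI  (L1)  txn=BusRd  M[L1]=96
step 10: P3: load  L1  ⟶  SSSS  (L1)  txn=BusRd  M[L1]=96
step 11: P3: load  L1  ⟶  SSSS  (L1)  txn=∅  M[L1]=96

state = M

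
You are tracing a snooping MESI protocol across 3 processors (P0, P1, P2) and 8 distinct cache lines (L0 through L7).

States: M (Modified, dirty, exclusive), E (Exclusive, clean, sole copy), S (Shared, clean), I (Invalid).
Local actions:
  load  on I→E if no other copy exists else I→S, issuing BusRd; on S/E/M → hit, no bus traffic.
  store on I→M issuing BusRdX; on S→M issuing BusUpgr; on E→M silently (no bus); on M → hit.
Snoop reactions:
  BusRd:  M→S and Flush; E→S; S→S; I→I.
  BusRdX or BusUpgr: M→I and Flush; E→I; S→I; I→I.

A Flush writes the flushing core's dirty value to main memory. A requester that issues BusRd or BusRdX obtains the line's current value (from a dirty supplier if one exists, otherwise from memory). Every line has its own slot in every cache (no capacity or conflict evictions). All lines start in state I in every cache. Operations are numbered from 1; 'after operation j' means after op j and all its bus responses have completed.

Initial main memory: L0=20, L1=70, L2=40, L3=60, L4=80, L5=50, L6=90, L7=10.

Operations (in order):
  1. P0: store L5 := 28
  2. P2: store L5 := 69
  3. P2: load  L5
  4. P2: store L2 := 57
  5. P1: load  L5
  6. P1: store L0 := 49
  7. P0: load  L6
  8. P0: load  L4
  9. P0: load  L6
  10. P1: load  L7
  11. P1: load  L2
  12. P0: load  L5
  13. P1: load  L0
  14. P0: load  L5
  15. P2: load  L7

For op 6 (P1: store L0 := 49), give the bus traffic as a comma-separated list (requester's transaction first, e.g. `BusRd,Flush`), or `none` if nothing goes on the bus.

bus = BusRdX

  op1 P0: store L5 := 28 → M/I/I on L5; bus BusRdX; mem=50
  op2 P2: store L5 := 69 → I/I/M on L5; bus BusRdX Flush; mem=28
  op3 P2: load  L5 → I/I/M on L5; bus (none); mem=28
  op4 P2: store L2 := 57 → I/I/M on L2; bus BusRdX; mem=40
  op5 P1: load  L5 → I/S/S on L5; bus BusRd Flush; mem=69
  op6 P1: store L0 := 49 → I/M/I on L0; bus BusRdX; mem=20
  op7 P0: load  L6 → E/I/I on L6; bus BusRd; mem=90
  op8 P0: load  L4 → E/I/I on L4; bus BusRd; mem=80
  op9 P0: load  L6 → E/I/I on L6; bus (none); mem=90
  op10 P1: load  L7 → I/E/I on L7; bus BusRd; mem=10
  op11 P1: load  L2 → I/S/S on L2; bus BusRd Flush; mem=57
  op12 P0: load  L5 → S/S/S on L5; bus BusRd; mem=69
  op13 P1: load  L0 → I/M/I on L0; bus (none); mem=20
  op14 P0: load  L5 → S/S/S on L5; bus (none); mem=69
  op15 P2: load  L7 → I/S/S on L7; bus BusRd; mem=10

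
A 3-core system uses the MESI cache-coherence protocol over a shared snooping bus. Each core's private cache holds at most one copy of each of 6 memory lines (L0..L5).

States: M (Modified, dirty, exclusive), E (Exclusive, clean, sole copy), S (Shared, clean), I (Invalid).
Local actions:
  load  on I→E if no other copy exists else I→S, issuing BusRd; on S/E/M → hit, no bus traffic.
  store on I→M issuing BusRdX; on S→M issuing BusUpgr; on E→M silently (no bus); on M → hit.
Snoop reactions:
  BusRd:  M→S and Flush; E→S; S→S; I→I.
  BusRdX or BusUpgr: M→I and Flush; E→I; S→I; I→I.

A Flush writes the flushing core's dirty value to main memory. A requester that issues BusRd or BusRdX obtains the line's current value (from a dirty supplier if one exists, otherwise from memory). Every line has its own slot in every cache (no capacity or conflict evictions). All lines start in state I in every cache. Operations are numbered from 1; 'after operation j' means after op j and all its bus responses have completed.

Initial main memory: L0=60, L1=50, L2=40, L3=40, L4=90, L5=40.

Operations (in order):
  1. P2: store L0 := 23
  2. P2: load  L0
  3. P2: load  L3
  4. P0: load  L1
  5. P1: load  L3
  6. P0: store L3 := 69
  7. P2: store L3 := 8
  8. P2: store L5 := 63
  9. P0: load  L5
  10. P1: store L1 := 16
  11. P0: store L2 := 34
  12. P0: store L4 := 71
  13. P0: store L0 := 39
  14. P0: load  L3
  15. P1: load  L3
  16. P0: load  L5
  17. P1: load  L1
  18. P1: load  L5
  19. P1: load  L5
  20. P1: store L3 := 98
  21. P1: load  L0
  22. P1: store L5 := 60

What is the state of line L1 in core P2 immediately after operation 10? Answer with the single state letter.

[1] P2: store L0 := 23 | P0:I, P1:I, P2:M(23) | bus: BusRdX
[2] P2: load  L0 | P0:I, P1:I, P2:M(23) | bus: none
[3] P2: load  L3 | P0:I, P1:I, P2:E(40) | bus: BusRd
[4] P0: load  L1 | P0:E(50), P1:I, P2:I | bus: BusRd
[5] P1: load  L3 | P0:I, P1:S(40), P2:S(40) | bus: BusRd
[6] P0: store L3 := 69 | P0:M(69), P1:I, P2:I | bus: BusRdX
[7] P2: store L3 := 8 | P0:I, P1:I, P2:M(8) | bus: BusRdX,Flush
[8] P2: store L5 := 63 | P0:I, P1:I, P2:M(63) | bus: BusRdX
[9] P0: load  L5 | P0:S(63), P1:I, P2:S(63) | bus: BusRd,Flush
[10] P1: store L1 := 16 | P0:I, P1:M(16), P2:I | bus: BusRdX
[11] P0: store L2 := 34 | P0:M(34), P1:I, P2:I | bus: BusRdX
[12] P0: store L4 := 71 | P0:M(71), P1:I, P2:I | bus: BusRdX
[13] P0: store L0 := 39 | P0:M(39), P1:I, P2:I | bus: BusRdX,Flush
[14] P0: load  L3 | P0:S(8), P1:I, P2:S(8) | bus: BusRd,Flush
[15] P1: load  L3 | P0:S(8), P1:S(8), P2:S(8) | bus: BusRd
[16] P0: load  L5 | P0:S(63), P1:I, P2:S(63) | bus: none
[17] P1: load  L1 | P0:I, P1:M(16), P2:I | bus: none
[18] P1: load  L5 | P0:S(63), P1:S(63), P2:S(63) | bus: BusRd
[19] P1: load  L5 | P0:S(63), P1:S(63), P2:S(63) | bus: none
[20] P1: store L3 := 98 | P0:I, P1:M(98), P2:I | bus: BusUpgr
[21] P1: load  L0 | P0:S(39), P1:S(39), P2:I | bus: BusRd,Flush
[22] P1: store L5 := 60 | P0:I, P1:M(60), P2:I | bus: BusUpgr

state = I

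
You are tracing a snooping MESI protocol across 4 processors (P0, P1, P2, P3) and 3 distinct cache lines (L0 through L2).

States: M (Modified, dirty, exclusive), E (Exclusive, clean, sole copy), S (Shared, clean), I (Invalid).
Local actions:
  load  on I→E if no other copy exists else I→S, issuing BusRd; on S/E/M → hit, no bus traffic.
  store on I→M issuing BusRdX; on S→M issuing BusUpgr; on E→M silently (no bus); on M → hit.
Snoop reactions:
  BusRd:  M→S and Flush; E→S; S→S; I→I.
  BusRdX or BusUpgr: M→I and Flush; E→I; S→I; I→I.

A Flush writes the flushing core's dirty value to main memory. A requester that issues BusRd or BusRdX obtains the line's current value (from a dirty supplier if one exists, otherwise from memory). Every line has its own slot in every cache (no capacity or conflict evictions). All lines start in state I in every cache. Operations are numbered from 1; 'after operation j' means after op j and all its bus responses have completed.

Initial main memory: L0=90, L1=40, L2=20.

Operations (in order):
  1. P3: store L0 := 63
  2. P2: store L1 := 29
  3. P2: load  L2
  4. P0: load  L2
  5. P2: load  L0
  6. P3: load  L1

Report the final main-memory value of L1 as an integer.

memory[L1] = 29

  op1 P3: store L0 := 63 → I/I/I/M on L0; bus BusRdX; mem=90
  op2 P2: store L1 := 29 → I/I/M/I on L1; bus BusRdX; mem=40
  op3 P2: load  L2 → I/I/E/I on L2; bus BusRd; mem=20
  op4 P0: load  L2 → S/I/S/I on L2; bus BusRd; mem=20
  op5 P2: load  L0 → I/I/S/S on L0; bus BusRd Flush; mem=63
  op6 P3: load  L1 → I/I/S/S on L1; bus BusRd Flush; mem=29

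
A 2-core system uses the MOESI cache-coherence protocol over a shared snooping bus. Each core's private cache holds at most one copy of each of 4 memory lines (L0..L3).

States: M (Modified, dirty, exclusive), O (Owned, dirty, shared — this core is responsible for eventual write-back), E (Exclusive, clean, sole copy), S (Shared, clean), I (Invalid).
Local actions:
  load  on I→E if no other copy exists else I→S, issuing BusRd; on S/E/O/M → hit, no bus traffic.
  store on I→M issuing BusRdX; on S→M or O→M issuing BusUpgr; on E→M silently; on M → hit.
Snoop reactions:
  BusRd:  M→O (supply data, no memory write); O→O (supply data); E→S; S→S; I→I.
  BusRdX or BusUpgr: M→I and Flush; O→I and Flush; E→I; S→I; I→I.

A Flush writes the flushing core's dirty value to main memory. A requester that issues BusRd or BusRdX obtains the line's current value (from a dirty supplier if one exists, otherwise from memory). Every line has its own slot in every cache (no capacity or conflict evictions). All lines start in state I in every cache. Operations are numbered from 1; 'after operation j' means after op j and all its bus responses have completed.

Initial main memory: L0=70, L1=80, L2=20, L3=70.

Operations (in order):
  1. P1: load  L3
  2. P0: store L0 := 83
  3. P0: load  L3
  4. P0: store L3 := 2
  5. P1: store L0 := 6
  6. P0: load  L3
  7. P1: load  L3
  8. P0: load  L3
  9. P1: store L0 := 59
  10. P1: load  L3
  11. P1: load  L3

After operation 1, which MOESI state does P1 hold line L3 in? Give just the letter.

  op1 P1: load  L3 → I/E on L3; bus BusRd; mem=70
  op2 P0: store L0 := 83 → M/I on L0; bus BusRdX; mem=70
  op3 P0: load  L3 → S/S on L3; bus BusRd; mem=70
  op4 P0: store L3 := 2 → M/I on L3; bus BusUpgr; mem=70
  op5 P1: store L0 := 6 → I/M on L0; bus BusRdX Flush; mem=83
  op6 P0: load  L3 → M/I on L3; bus (none); mem=70
  op7 P1: load  L3 → O/S on L3; bus BusRd; mem=70
  op8 P0: load  L3 → O/S on L3; bus (none); mem=70
  op9 P1: store L0 := 59 → I/M on L0; bus (none); mem=83
  op10 P1: load  L3 → O/S on L3; bus (none); mem=70
  op11 P1: load  L3 → O/S on L3; bus (none); mem=70

state = E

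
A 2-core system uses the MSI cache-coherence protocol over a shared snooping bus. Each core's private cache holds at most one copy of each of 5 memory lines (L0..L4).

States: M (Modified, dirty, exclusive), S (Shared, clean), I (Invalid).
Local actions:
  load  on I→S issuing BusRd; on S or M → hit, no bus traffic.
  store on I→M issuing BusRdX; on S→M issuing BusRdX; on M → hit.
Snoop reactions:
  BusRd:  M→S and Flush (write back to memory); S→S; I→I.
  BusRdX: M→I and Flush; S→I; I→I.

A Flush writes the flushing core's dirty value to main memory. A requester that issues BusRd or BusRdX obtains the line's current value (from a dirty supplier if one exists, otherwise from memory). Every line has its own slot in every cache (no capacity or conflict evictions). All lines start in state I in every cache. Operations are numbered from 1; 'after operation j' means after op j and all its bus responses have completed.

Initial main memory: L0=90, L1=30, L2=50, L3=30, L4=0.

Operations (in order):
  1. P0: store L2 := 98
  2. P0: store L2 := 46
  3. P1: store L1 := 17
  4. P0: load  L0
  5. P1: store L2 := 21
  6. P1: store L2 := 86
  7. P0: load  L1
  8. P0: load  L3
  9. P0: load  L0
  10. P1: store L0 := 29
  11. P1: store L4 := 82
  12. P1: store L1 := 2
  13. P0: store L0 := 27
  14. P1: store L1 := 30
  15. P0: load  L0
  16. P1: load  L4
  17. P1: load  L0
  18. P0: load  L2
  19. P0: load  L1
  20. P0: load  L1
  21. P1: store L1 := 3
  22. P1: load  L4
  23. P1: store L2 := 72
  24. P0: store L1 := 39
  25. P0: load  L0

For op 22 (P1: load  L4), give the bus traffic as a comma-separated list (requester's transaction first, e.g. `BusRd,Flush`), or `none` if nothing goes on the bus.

bus = none

[1] P0: store L2 := 98 | P0:M(98), P1:I | bus: BusRdX
[2] P0: store L2 := 46 | P0:M(46), P1:I | bus: none
[3] P1: store L1 := 17 | P0:I, P1:M(17) | bus: BusRdX
[4] P0: load  L0 | P0:S(90), P1:I | bus: BusRd
[5] P1: store L2 := 21 | P0:I, P1:M(21) | bus: BusRdX,Flush
[6] P1: store L2 := 86 | P0:I, P1:M(86) | bus: none
[7] P0: load  L1 | P0:S(17), P1:S(17) | bus: BusRd,Flush
[8] P0: load  L3 | P0:S(30), P1:I | bus: BusRd
[9] P0: load  L0 | P0:S(90), P1:I | bus: none
[10] P1: store L0 := 29 | P0:I, P1:M(29) | bus: BusRdX
[11] P1: store L4 := 82 | P0:I, P1:M(82) | bus: BusRdX
[12] P1: store L1 := 2 | P0:I, P1:M(2) | bus: BusRdX
[13] P0: store L0 := 27 | P0:M(27), P1:I | bus: BusRdX,Flush
[14] P1: store L1 := 30 | P0:I, P1:M(30) | bus: none
[15] P0: load  L0 | P0:M(27), P1:I | bus: none
[16] P1: load  L4 | P0:I, P1:M(82) | bus: none
[17] P1: load  L0 | P0:S(27), P1:S(27) | bus: BusRd,Flush
[18] P0: load  L2 | P0:S(86), P1:S(86) | bus: BusRd,Flush
[19] P0: load  L1 | P0:S(30), P1:S(30) | bus: BusRd,Flush
[20] P0: load  L1 | P0:S(30), P1:S(30) | bus: none
[21] P1: store L1 := 3 | P0:I, P1:M(3) | bus: BusRdX
[22] P1: load  L4 | P0:I, P1:M(82) | bus: none
[23] P1: store L2 := 72 | P0:I, P1:M(72) | bus: BusRdX
[24] P0: store L1 := 39 | P0:M(39), P1:I | bus: BusRdX,Flush
[25] P0: load  L0 | P0:S(27), P1:S(27) | bus: none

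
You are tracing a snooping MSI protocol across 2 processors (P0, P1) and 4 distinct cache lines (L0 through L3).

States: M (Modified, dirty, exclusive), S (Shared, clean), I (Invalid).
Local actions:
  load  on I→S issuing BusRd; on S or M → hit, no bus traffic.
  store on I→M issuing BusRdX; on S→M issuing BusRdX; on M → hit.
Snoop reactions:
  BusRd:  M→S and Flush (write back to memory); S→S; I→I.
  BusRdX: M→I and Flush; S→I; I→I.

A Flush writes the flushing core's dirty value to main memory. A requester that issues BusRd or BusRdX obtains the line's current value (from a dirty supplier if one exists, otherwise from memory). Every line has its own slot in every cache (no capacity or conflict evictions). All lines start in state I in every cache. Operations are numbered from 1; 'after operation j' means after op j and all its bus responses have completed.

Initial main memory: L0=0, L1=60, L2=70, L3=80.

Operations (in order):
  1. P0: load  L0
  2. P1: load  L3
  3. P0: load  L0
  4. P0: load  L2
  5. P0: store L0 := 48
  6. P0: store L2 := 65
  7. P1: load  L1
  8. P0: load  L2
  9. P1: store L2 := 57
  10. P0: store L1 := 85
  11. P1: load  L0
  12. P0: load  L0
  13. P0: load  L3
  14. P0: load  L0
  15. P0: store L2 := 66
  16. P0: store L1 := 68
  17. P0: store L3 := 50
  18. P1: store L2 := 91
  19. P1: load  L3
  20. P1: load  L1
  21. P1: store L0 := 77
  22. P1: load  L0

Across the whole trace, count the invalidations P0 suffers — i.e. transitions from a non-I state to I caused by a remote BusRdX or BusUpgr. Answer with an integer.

invalidations = 3

[1] P0: load  L0 | P0:S(0), P1:I | bus: BusRd
[2] P1: load  L3 | P0:I, P1:S(80) | bus: BusRd
[3] P0: load  L0 | P0:S(0), P1:I | bus: none
[4] P0: load  L2 | P0:S(70), P1:I | bus: BusRd
[5] P0: store L0 := 48 | P0:M(48), P1:I | bus: BusRdX
[6] P0: store L2 := 65 | P0:M(65), P1:I | bus: BusRdX
[7] P1: load  L1 | P0:I, P1:S(60) | bus: BusRd
[8] P0: load  L2 | P0:M(65), P1:I | bus: none
[9] P1: store L2 := 57 | P0:I, P1:M(57) | bus: BusRdX,Flush
[10] P0: store L1 := 85 | P0:M(85), P1:I | bus: BusRdX
[11] P1: load  L0 | P0:S(48), P1:S(48) | bus: BusRd,Flush
[12] P0: load  L0 | P0:S(48), P1:S(48) | bus: none
[13] P0: load  L3 | P0:S(80), P1:S(80) | bus: BusRd
[14] P0: load  L0 | P0:S(48), P1:S(48) | bus: none
[15] P0: store L2 := 66 | P0:M(66), P1:I | bus: BusRdX,Flush
[16] P0: store L1 := 68 | P0:M(68), P1:I | bus: none
[17] P0: store L3 := 50 | P0:M(50), P1:I | bus: BusRdX
[18] P1: store L2 := 91 | P0:I, P1:M(91) | bus: BusRdX,Flush
[19] P1: load  L3 | P0:S(50), P1:S(50) | bus: BusRd,Flush
[20] P1: load  L1 | P0:S(68), P1:S(68) | bus: BusRd,Flush
[21] P1: store L0 := 77 | P0:I, P1:M(77) | bus: BusRdX
[22] P1: load  L0 | P0:I, P1:M(77) | bus: none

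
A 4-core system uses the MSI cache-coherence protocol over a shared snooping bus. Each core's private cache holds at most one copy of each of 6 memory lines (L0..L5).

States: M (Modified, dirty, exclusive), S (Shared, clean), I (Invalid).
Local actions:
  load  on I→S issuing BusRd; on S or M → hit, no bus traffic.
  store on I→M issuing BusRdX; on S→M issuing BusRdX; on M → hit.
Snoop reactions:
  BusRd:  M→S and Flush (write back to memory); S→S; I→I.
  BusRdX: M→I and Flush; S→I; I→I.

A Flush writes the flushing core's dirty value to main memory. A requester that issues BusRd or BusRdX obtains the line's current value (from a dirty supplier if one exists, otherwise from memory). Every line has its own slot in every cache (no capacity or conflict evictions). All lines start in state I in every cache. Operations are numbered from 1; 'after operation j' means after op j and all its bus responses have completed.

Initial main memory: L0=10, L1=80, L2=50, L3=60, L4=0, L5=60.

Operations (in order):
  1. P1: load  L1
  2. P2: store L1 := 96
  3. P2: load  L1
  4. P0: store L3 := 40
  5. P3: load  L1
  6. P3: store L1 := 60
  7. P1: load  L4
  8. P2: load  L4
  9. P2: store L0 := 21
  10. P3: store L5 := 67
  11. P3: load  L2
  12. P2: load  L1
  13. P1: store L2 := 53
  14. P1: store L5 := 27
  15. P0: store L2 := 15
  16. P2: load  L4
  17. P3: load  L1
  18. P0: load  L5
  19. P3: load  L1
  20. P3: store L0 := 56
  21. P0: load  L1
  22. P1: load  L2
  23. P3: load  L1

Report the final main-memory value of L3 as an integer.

memory[L3] = 60

  op1 P1: load  L1 → I/S/I/I on L1; bus BusRd; mem=80
  op2 P2: store L1 := 96 → I/I/M/I on L1; bus BusRdX; mem=80
  op3 P2: load  L1 → I/I/M/I on L1; bus (none); mem=80
  op4 P0: store L3 := 40 → M/I/I/I on L3; bus BusRdX; mem=60
  op5 P3: load  L1 → I/I/S/S on L1; bus BusRd Flush; mem=96
  op6 P3: store L1 := 60 → I/I/I/M on L1; bus BusRdX; mem=96
  op7 P1: load  L4 → I/S/I/I on L4; bus BusRd; mem=0
  op8 P2: load  L4 → I/S/S/I on L4; bus BusRd; mem=0
  op9 P2: store L0 := 21 → I/I/M/I on L0; bus BusRdX; mem=10
  op10 P3: store L5 := 67 → I/I/I/M on L5; bus BusRdX; mem=60
  op11 P3: load  L2 → I/I/I/S on L2; bus BusRd; mem=50
  op12 P2: load  L1 → I/I/S/S on L1; bus BusRd Flush; mem=60
  op13 P1: store L2 := 53 → I/M/I/I on L2; bus BusRdX; mem=50
  op14 P1: store L5 := 27 → I/M/I/I on L5; bus BusRdX Flush; mem=67
  op15 P0: store L2 := 15 → M/I/I/I on L2; bus BusRdX Flush; mem=53
  op16 P2: load  L4 → I/S/S/I on L4; bus (none); mem=0
  op17 P3: load  L1 → I/I/S/S on L1; bus (none); mem=60
  op18 P0: load  L5 → S/S/I/I on L5; bus BusRd Flush; mem=27
  op19 P3: load  L1 → I/I/S/S on L1; bus (none); mem=60
  op20 P3: store L0 := 56 → I/I/I/M on L0; bus BusRdX Flush; mem=21
  op21 P0: load  L1 → S/I/S/S on L1; bus BusRd; mem=60
  op22 P1: load  L2 → S/S/I/I on L2; bus BusRd Flush; mem=15
  op23 P3: load  L1 → S/I/S/S on L1; bus (none); mem=60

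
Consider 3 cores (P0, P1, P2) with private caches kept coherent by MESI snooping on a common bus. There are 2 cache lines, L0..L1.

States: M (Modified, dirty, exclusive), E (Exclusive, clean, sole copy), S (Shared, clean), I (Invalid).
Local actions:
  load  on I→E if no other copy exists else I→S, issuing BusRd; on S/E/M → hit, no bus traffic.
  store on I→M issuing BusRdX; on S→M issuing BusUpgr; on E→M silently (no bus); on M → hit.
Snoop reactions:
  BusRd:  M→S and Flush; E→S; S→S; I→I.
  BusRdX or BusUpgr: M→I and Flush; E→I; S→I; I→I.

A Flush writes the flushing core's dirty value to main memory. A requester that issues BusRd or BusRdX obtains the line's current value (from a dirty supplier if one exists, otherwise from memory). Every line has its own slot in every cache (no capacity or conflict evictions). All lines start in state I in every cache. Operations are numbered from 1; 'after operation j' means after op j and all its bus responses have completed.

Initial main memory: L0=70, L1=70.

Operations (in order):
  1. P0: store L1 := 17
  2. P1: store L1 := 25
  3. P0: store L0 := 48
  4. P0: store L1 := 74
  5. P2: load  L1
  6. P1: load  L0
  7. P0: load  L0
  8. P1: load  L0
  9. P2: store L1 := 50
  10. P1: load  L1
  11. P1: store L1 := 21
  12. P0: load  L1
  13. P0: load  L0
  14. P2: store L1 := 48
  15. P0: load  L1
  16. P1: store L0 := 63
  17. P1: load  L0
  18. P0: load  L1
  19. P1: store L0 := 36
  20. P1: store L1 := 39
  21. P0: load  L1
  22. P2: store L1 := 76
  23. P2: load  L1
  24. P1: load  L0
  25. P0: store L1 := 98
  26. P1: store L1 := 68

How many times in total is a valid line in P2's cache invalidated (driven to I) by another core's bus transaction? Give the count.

step 1: P0: store L1 := 17  ⟶  MII  (L1)  txn=BusRdX  M[L1]=70
step 2: P1: store L1 := 25  ⟶  IMI  (L1)  txn=BusRdX+Flush  M[L1]=17
step 3: P0: store L0 := 48  ⟶  MII  (L0)  txn=BusRdX  M[L0]=70
step 4: P0: store L1 := 74  ⟶  MII  (L1)  txn=BusRdX+Flush  M[L1]=25
step 5: P2: load  L1  ⟶  SIS  (L1)  txn=BusRd+Flush  M[L1]=74
step 6: P1: load  L0  ⟶  SSI  (L0)  txn=BusRd+Flush  M[L0]=48
step 7: P0: load  L0  ⟶  SSI  (L0)  txn=∅  M[L0]=48
step 8: P1: load  L0  ⟶  SSI  (L0)  txn=∅  M[L0]=48
step 9: P2: store L1 := 50  ⟶  IIM  (L1)  txn=BusUpgr  M[L1]=74
step 10: P1: load  L1  ⟶  ISS  (L1)  txn=BusRd+Flush  M[L1]=50
step 11: P1: store L1 := 21  ⟶  IMI  (L1)  txn=BusUpgr  M[L1]=50
step 12: P0: load  L1  ⟶  SSI  (L1)  txn=BusRd+Flush  M[L1]=21
step 13: P0: load  L0  ⟶  SSI  (L0)  txn=∅  M[L0]=48
step 14: P2: store L1 := 48  ⟶  IIM  (L1)  txn=BusRdX  M[L1]=21
step 15: P0: load  L1  ⟶  SIS  (L1)  txn=BusRd+Flush  M[L1]=48
step 16: P1: store L0 := 63  ⟶  IMI  (L0)  txn=BusUpgr  M[L0]=48
step 17: P1: load  L0  ⟶  IMI  (L0)  txn=∅  M[L0]=48
step 18: P0: load  L1  ⟶  SIS  (L1)  txn=∅  M[L1]=48
step 19: P1: store L0 := 36  ⟶  IMI  (L0)  txn=∅  M[L0]=48
step 20: P1: store L1 := 39  ⟶  IMI  (L1)  txn=BusRdX  M[L1]=48
step 21: P0: load  L1  ⟶  SSI  (L1)  txn=BusRd+Flush  M[L1]=39
step 22: P2: store L1 := 76  ⟶  IIM  (L1)  txn=BusRdX  M[L1]=39
step 23: P2: load  L1  ⟶  IIM  (L1)  txn=∅  M[L1]=39
step 24: P1: load  L0  ⟶  IMI  (L0)  txn=∅  M[L0]=48
step 25: P0: store L1 := 98  ⟶  MII  (L1)  txn=BusRdX+Flush  M[L1]=76
step 26: P1: store L1 := 68  ⟶  IMI  (L1)  txn=BusRdX+Flush  M[L1]=98

invalidations = 3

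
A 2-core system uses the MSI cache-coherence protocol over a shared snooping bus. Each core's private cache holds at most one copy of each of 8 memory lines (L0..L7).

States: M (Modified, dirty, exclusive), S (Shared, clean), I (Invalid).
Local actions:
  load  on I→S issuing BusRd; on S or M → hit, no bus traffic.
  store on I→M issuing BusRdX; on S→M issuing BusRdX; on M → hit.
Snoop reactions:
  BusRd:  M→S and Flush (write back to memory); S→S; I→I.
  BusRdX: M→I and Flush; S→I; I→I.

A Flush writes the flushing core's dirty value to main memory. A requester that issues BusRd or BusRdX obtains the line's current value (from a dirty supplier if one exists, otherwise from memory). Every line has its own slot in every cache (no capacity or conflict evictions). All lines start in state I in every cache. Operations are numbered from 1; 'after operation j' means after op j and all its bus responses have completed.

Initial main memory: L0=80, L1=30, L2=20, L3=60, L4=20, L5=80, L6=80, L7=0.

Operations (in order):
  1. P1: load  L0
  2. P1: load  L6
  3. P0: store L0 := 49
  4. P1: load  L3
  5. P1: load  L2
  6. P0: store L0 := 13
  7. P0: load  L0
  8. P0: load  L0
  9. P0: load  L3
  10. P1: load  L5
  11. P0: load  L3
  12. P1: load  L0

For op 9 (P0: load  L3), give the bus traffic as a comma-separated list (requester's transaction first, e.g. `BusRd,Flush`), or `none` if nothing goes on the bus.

bus = BusRd

step 1: P1: load  L0  ⟶  IS  (L0)  txn=BusRd  M[L0]=80
step 2: P1: load  L6  ⟶  IS  (L6)  txn=BusRd  M[L6]=80
step 3: P0: store L0 := 49  ⟶  MI  (L0)  txn=BusRdX  M[L0]=80
step 4: P1: load  L3  ⟶  IS  (L3)  txn=BusRd  M[L3]=60
step 5: P1: load  L2  ⟶  IS  (L2)  txn=BusRd  M[L2]=20
step 6: P0: store L0 := 13  ⟶  MI  (L0)  txn=∅  M[L0]=80
step 7: P0: load  L0  ⟶  MI  (L0)  txn=∅  M[L0]=80
step 8: P0: load  L0  ⟶  MI  (L0)  txn=∅  M[L0]=80
step 9: P0: load  L3  ⟶  SS  (L3)  txn=BusRd  M[L3]=60
step 10: P1: load  L5  ⟶  IS  (L5)  txn=BusRd  M[L5]=80
step 11: P0: load  L3  ⟶  SS  (L3)  txn=∅  M[L3]=60
step 12: P1: load  L0  ⟶  SS  (L0)  txn=BusRd+Flush  M[L0]=13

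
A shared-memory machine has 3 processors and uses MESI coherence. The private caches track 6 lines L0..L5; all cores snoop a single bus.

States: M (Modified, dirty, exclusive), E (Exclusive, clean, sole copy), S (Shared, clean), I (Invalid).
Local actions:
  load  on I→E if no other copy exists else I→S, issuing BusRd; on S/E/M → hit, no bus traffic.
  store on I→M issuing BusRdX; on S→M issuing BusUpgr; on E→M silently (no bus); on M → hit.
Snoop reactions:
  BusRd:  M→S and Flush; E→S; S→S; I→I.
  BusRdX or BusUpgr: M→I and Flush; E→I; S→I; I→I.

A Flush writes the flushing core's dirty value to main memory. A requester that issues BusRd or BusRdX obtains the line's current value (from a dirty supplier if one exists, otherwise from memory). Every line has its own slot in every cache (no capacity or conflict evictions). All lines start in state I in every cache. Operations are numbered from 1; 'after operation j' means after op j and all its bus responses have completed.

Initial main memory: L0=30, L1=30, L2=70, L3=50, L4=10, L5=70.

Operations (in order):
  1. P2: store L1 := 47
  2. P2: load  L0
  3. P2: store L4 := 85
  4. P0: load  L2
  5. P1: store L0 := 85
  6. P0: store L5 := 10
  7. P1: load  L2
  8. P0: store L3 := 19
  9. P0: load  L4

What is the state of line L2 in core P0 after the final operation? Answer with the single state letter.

  op1 P2: store L1 := 47 → I/I/M on L1; bus BusRdX; mem=30
  op2 P2: load  L0 → I/I/E on L0; bus BusRd; mem=30
  op3 P2: store L4 := 85 → I/I/M on L4; bus BusRdX; mem=10
  op4 P0: load  L2 → E/I/I on L2; bus BusRd; mem=70
  op5 P1: store L0 := 85 → I/M/I on L0; bus BusRdX; mem=30
  op6 P0: store L5 := 10 → M/I/I on L5; bus BusRdX; mem=70
  op7 P1: load  L2 → S/S/I on L2; bus BusRd; mem=70
  op8 P0: store L3 := 19 → M/I/I on L3; bus BusRdX; mem=50
  op9 P0: load  L4 → S/I/S on L4; bus BusRd Flush; mem=85

state = S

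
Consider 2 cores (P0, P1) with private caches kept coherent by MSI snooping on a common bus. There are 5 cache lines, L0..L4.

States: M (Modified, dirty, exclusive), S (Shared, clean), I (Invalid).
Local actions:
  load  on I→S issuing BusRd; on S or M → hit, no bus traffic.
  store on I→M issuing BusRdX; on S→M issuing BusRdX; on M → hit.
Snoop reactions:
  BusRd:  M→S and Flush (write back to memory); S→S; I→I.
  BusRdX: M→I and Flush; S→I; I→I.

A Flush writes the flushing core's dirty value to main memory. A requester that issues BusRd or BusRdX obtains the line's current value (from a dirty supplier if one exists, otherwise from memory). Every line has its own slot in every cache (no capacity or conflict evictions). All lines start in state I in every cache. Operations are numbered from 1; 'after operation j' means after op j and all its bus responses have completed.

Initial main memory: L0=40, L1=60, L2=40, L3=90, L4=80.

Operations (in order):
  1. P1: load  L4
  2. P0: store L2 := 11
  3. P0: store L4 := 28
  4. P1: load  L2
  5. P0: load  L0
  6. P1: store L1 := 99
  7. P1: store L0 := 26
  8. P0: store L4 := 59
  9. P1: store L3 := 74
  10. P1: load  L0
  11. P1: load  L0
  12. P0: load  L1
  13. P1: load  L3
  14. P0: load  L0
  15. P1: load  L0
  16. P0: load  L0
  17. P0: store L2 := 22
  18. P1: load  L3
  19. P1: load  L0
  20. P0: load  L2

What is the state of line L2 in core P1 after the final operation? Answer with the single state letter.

state = I

step 1: P1: load  L4  ⟶  IS  (L4)  txn=BusRd  M[L4]=80
step 2: P0: store L2 := 11  ⟶  MI  (L2)  txn=BusRdX  M[L2]=40
step 3: P0: store L4 := 28  ⟶  MI  (L4)  txn=BusRdX  M[L4]=80
step 4: P1: load  L2  ⟶  SS  (L2)  txn=BusRd+Flush  M[L2]=11
step 5: P0: load  L0  ⟶  SI  (L0)  txn=BusRd  M[L0]=40
step 6: P1: store L1 := 99  ⟶  IM  (L1)  txn=BusRdX  M[L1]=60
step 7: P1: store L0 := 26  ⟶  IM  (L0)  txn=BusRdX  M[L0]=40
step 8: P0: store L4 := 59  ⟶  MI  (L4)  txn=∅  M[L4]=80
step 9: P1: store L3 := 74  ⟶  IM  (L3)  txn=BusRdX  M[L3]=90
step 10: P1: load  L0  ⟶  IM  (L0)  txn=∅  M[L0]=40
step 11: P1: load  L0  ⟶  IM  (L0)  txn=∅  M[L0]=40
step 12: P0: load  L1  ⟶  SS  (L1)  txn=BusRd+Flush  M[L1]=99
step 13: P1: load  L3  ⟶  IM  (L3)  txn=∅  M[L3]=90
step 14: P0: load  L0  ⟶  SS  (L0)  txn=BusRd+Flush  M[L0]=26
step 15: P1: load  L0  ⟶  SS  (L0)  txn=∅  M[L0]=26
step 16: P0: load  L0  ⟶  SS  (L0)  txn=∅  M[L0]=26
step 17: P0: store L2 := 22  ⟶  MI  (L2)  txn=BusRdX  M[L2]=11
step 18: P1: load  L3  ⟶  IM  (L3)  txn=∅  M[L3]=90
step 19: P1: load  L0  ⟶  SS  (L0)  txn=∅  M[L0]=26
step 20: P0: load  L2  ⟶  MI  (L2)  txn=∅  M[L2]=11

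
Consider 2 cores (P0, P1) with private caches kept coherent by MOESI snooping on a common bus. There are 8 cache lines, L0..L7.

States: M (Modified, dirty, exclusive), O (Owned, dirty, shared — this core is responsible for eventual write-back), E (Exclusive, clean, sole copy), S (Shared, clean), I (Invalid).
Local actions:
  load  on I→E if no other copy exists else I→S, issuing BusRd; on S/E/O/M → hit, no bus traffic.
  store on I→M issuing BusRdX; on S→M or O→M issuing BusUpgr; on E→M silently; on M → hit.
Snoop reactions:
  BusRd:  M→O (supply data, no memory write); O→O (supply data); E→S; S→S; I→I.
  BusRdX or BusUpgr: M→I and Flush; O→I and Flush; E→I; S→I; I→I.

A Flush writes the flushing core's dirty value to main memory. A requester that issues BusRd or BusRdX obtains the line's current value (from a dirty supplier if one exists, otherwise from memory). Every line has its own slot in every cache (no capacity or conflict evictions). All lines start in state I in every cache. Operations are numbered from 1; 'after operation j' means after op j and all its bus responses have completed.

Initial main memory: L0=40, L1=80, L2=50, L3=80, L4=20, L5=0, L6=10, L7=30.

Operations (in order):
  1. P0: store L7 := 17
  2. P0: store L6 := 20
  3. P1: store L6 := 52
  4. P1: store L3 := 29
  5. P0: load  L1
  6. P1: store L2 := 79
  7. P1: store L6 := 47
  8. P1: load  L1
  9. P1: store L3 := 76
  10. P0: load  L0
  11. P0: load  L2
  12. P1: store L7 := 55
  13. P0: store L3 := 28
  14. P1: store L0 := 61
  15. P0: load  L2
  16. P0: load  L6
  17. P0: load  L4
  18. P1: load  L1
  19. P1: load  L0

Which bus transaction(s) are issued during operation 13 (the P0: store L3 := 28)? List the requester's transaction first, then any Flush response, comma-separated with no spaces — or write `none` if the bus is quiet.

1. P0: store L7 := 17  bus=[BusRdX]  L7: P0=M P1=I  mem[L7]=30
2. P0: store L6 := 20  bus=[BusRdX]  L6: P0=M P1=I  mem[L6]=10
3. P1: store L6 := 52  bus=[BusRdX,Flush]  L6: P0=I P1=M  mem[L6]=20
4. P1: store L3 := 29  bus=[BusRdX]  L3: P0=I P1=M  mem[L3]=80
5. P0: load  L1  bus=[BusRd]  L1: P0=E P1=I  mem[L1]=80
6. P1: store L2 := 79  bus=[BusRdX]  L2: P0=I P1=M  mem[L2]=50
7. P1: store L6 := 47  bus=[-]  L6: P0=I P1=M  mem[L6]=20
8. P1: load  L1  bus=[BusRd]  L1: P0=S P1=S  mem[L1]=80
9. P1: store L3 := 76  bus=[-]  L3: P0=I P1=M  mem[L3]=80
10. P0: load  L0  bus=[BusRd]  L0: P0=E P1=I  mem[L0]=40
11. P0: load  L2  bus=[BusRd]  L2: P0=S P1=O  mem[L2]=50
12. P1: store L7 := 55  bus=[BusRdX,Flush]  L7: P0=I P1=M  mem[L7]=17
13. P0: store L3 := 28  bus=[BusRdX,Flush]  L3: P0=M P1=I  mem[L3]=76
14. P1: store L0 := 61  bus=[BusRdX]  L0: P0=I P1=M  mem[L0]=40
15. P0: load  L2  bus=[-]  L2: P0=S P1=O  mem[L2]=50
16. P0: load  L6  bus=[BusRd]  L6: P0=S P1=O  mem[L6]=20
17. P0: load  L4  bus=[BusRd]  L4: P0=E P1=I  mem[L4]=20
18. P1: load  L1  bus=[-]  L1: P0=S P1=S  mem[L1]=80
19. P1: load  L0  bus=[-]  L0: P0=I P1=M  mem[L0]=40

bus = BusRdX,Flush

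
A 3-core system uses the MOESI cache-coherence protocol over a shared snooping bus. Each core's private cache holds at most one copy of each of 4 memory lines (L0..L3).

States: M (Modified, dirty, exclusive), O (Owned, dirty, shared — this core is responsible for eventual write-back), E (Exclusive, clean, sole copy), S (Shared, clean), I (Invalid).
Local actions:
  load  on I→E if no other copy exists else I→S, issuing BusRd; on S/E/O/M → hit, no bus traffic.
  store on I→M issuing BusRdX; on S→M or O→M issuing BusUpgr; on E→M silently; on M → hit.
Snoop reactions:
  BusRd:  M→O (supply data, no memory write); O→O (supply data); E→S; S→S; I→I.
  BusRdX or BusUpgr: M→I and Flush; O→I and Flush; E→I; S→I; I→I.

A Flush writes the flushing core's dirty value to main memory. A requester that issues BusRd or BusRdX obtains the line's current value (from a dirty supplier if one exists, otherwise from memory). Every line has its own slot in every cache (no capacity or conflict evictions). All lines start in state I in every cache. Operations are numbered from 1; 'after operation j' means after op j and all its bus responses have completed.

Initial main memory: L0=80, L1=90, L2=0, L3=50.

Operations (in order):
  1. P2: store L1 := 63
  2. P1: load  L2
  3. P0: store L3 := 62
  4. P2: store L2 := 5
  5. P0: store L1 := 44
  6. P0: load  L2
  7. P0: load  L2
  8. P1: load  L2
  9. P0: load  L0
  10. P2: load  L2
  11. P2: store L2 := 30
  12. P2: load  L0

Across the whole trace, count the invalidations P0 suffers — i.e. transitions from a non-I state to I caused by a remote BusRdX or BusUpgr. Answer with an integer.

  op1 P2: store L1 := 63 → I/I/M on L1; bus BusRdX; mem=90
  op2 P1: load  L2 → I/E/I on L2; bus BusRd; mem=0
  op3 P0: store L3 := 62 → M/I/I on L3; bus BusRdX; mem=50
  op4 P2: store L2 := 5 → I/I/M on L2; bus BusRdX; mem=0
  op5 P0: store L1 := 44 → M/I/I on L1; bus BusRdX Flush; mem=63
  op6 P0: load  L2 → S/I/O on L2; bus BusRd; mem=0
  op7 P0: load  L2 → S/I/O on L2; bus (none); mem=0
  op8 P1: load  L2 → S/S/O on L2; bus BusRd; mem=0
  op9 P0: load  L0 → E/I/I on L0; bus BusRd; mem=80
  op10 P2: load  L2 → S/S/O on L2; bus (none); mem=0
  op11 P2: store L2 := 30 → I/I/M on L2; bus BusUpgr; mem=0
  op12 P2: load  L0 → S/I/S on L0; bus BusRd; mem=80

invalidations = 1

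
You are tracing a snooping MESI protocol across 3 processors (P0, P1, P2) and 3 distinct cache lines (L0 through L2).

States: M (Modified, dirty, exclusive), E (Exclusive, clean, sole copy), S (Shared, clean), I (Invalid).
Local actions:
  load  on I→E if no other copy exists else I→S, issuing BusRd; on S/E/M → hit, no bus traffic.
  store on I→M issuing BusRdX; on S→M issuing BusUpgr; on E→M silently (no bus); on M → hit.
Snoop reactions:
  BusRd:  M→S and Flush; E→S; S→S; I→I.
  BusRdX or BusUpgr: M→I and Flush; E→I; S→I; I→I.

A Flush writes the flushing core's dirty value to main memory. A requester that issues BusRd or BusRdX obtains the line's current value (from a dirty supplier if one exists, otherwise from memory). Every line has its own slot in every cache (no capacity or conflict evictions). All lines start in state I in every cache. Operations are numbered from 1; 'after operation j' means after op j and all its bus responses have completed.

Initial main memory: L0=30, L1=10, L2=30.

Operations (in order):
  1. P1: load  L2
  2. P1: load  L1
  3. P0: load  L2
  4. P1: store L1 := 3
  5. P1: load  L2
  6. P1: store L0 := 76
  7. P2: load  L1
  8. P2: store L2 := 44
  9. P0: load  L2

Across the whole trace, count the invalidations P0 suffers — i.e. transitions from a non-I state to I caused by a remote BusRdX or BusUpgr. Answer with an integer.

1. P1: load  L2  bus=[BusRd]  L2: P0=I P1=E P2=I  mem[L2]=30
2. P1: load  L1  bus=[BusRd]  L1: P0=I P1=E P2=I  mem[L1]=10
3. P0: load  L2  bus=[BusRd]  L2: P0=S P1=S P2=I  mem[L2]=30
4. P1: store L1 := 3  bus=[-]  L1: P0=I P1=M P2=I  mem[L1]=10
5. P1: load  L2  bus=[-]  L2: P0=S P1=S P2=I  mem[L2]=30
6. P1: store L0 := 76  bus=[BusRdX]  L0: P0=I P1=M P2=I  mem[L0]=30
7. P2: load  L1  bus=[BusRd,Flush]  L1: P0=I P1=S P2=S  mem[L1]=3
8. P2: store L2 := 44  bus=[BusRdX]  L2: P0=I P1=I P2=M  mem[L2]=30
9. P0: load  L2  bus=[BusRd,Flush]  L2: P0=S P1=I P2=S  mem[L2]=44

invalidations = 1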